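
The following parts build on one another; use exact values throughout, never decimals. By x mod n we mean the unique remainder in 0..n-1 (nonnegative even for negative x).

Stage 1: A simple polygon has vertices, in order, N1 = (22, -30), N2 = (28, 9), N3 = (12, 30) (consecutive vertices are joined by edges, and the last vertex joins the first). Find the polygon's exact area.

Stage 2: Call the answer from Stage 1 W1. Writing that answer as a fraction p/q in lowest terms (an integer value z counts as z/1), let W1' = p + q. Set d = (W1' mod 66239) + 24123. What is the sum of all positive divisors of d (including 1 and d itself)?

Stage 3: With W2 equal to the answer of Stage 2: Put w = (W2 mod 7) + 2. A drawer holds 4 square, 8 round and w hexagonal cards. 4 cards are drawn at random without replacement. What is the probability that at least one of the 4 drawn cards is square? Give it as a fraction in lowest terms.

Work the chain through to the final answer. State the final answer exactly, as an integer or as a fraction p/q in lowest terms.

Stage 1: cross terms: (22*9 - 28*-30)=1038, (28*30 - 12*9)=732, (12*-30 - 22*30)=-1020; twice the area = |750| = 750; area = 375; answer 375
Stage 2: W1 = 375; threaded value p + q = 376; d = 24499; 24499 is prime, so its only divisors are 1 and 24499; sigma = 1 + 24499 = 24500; answer 24500
Stage 3: W2 = 24500; w = 2; total draws C(14,4) = 1001; complement C(10,4) = 210; favorable 1001 - 210 = 791; P = 113/143; answer 113/143

113/143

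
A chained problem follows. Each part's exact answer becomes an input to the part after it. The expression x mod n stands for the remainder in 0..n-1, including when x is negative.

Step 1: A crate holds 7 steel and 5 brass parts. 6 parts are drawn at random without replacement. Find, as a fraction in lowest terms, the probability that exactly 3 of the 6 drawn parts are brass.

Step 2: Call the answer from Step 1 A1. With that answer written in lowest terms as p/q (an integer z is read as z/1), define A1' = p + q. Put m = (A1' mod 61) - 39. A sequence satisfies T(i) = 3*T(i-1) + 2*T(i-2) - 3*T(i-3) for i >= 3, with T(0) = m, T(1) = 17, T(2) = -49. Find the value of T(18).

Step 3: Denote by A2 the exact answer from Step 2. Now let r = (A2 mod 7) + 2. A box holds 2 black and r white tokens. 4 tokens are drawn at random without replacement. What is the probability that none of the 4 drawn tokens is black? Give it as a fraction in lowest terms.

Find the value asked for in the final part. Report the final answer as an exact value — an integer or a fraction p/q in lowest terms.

Step 1: total draws C(12,6) = 924; favorable C(5,3)*C(7,3) = 350; P = 25/66; answer 25/66
Step 2: A1 = 25/66; threaded value p + q = 91; m = -9; T(3) = 3*(-49) + 2*(17) - 3*(-9) = -86; iterating: T(3)=-86, T(4)=-407, T(5)=-1246, T(6)=-4294, T(7)=-14153, T(8)=-47309, T(9)=-157351, T(10)=-524212, T(11)=-1745411, T(12)=-5812604, T(13)=-19355998, T(14)=-64456969, T(15)=-214645091, T(16)=-714781217, T(17)=-2380262926, T(18)=-7926415939; answer -7926415939
Step 3: A2 = -7926415939; r = 8; total draws C(10,4) = 210; favorable C(8,4) = 70; P = 1/3; answer 1/3

1/3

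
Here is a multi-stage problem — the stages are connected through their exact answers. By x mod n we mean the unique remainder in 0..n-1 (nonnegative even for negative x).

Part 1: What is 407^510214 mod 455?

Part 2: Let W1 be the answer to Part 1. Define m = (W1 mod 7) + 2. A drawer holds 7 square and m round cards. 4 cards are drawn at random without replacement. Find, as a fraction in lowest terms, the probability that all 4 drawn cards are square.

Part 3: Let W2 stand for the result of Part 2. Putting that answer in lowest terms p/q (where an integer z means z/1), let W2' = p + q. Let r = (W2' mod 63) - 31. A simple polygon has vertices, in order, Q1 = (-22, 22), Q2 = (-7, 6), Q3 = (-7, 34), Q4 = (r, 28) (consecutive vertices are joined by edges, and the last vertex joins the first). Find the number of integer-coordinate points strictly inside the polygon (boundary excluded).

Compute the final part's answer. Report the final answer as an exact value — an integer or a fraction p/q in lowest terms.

252

Part 1: squarings mod 455: 407^1=407, 407^2=29, 407^4=386, 407^8=211, 407^16=386, 407^32=211, 407^64=386, 407^128=211, 407^256=386, 407^512=211, 407^1024=386, 407^2048=211, 407^4096=386, 407^8192=211, 407^16384=386, 407^32768=211, 407^65536=386, 407^131072=211, 407^262144=386; 407^510214 = 407^2 * 407^4 * 407^256 * 407^2048 * 407^16384 * 407^32768 * 407^65536 * 407^131072 * 407^262144 = 204 (mod 455); answer 204
Part 2: W1 = 204; m = 3; total draws C(10,4) = 210; favorable C(7,4) = 35; P = 1/6; answer 1/6
Part 3: W2 = 1/6; threaded value p + q = 7; r = -24; cross terms: (-22*6 - -7*22)=22, (-7*34 - -7*6)=-196, (-7*28 - -24*34)=620, (-24*22 - -22*28)=88; twice the area = |534| = 534; area = 267; boundary points = 1 + 28 + 1 + 2 = 32; strictly interior points = area - boundary/2 + 1 = 252; answer 252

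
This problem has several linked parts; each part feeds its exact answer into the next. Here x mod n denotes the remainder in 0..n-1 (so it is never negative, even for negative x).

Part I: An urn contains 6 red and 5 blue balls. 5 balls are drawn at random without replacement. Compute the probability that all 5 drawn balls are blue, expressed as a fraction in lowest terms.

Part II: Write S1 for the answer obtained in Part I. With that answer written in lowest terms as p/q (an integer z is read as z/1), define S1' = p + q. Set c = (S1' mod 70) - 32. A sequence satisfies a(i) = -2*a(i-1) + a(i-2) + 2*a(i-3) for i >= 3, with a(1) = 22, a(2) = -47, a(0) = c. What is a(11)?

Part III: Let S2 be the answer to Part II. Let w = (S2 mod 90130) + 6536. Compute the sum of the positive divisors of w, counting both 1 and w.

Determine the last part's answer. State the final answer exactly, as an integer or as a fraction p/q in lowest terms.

Part I: total draws C(11,5) = 462; favorable C(5,5) = 1; P = 1/462; answer 1/462
Part II: S1 = 1/462; threaded value p + q = 463; c = 11; a(3) = -2*(-47) + 1*(22) + 2*(11) = 138; iterating: a(3)=138, a(4)=-279, a(5)=602, a(6)=-1207, a(7)=2458, a(8)=-4919, a(9)=9882, a(10)=-19767, a(11)=39578; answer 39578
Part III: S2 = 39578; w = 46114; 46114 = 2 * 23057; sigma = (1 + 2) * (1 + 23057) = 3 * 23058 = 69174; answer 69174

69174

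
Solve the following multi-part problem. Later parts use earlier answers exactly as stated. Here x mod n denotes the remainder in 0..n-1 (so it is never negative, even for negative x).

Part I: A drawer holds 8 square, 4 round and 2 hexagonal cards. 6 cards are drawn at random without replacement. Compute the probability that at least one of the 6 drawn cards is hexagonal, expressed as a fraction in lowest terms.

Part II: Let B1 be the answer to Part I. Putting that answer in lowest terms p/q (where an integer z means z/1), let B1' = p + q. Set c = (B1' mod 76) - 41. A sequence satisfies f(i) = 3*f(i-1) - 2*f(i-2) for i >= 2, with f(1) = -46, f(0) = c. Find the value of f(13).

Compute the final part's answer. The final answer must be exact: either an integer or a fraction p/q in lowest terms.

Part I: total draws C(14,6) = 3003; complement C(12,6) = 924; favorable 3003 - 924 = 2079; P = 9/13; answer 9/13
Part II: B1 = 9/13; threaded value p + q = 22; c = -19; f(2) = 3*(-46) - 2*(-19) = -100; iterating: f(2)=-100, f(3)=-208, f(4)=-424, f(5)=-856, f(6)=-1720, f(7)=-3448, f(8)=-6904, f(9)=-13816, f(10)=-27640, f(11)=-55288, f(12)=-110584, f(13)=-221176; answer -221176

-221176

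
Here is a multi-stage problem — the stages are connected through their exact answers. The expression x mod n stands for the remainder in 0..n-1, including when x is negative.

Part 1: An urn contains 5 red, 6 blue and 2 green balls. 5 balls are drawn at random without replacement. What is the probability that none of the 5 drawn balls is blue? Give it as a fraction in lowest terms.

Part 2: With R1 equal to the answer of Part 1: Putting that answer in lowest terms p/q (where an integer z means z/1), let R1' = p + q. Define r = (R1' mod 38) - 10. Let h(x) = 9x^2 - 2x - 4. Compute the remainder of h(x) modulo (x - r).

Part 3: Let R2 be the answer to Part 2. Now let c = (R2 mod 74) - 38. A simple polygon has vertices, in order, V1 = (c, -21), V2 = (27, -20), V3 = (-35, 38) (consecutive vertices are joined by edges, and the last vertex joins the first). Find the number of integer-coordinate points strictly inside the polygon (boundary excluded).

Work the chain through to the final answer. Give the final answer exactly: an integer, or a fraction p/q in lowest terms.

813

Part 1: total draws C(13,5) = 1287; favorable C(7,5) = 21; P = 7/429; answer 7/429
Part 2: R1 = 7/429; threaded value p + q = 436; r = 8; remainder = value at the root: 9*(8)^2 - 2*(8)^1 - 4 = (576) + (-16) + (-4) = 556; answer 556
Part 3: R2 = 556; c = 0; cross terms: (0*-20 - 27*-21)=567, (27*38 - -35*-20)=326, (-35*-21 - 0*38)=735; twice the area = |1628| = 1628; area = 814; boundary points = 1 + 2 + 1 = 4; strictly interior points = area - boundary/2 + 1 = 813; answer 813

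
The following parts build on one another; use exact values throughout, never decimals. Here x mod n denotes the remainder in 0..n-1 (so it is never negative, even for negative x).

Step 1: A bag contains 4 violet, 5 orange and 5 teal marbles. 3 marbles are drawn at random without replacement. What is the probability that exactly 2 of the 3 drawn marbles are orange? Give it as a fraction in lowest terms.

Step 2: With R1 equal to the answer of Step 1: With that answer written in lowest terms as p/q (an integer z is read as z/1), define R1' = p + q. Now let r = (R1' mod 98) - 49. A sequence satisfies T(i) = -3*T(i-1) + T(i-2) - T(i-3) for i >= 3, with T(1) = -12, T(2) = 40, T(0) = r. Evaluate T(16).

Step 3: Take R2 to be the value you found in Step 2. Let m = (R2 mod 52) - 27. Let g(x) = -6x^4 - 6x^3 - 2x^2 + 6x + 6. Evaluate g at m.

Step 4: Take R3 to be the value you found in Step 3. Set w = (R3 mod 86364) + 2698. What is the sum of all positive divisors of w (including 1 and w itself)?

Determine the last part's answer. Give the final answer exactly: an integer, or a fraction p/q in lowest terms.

185724

Step 1: total draws C(14,3) = 364; favorable C(5,2)*C(9,1) = 90; P = 45/182; answer 45/182
Step 2: R1 = 45/182; threaded value p + q = 227; r = -18; T(3) = -3*(40) + 1*(-12) - 1*(-18) = -114; iterating: T(3)=-114, T(4)=394, T(5)=-1336, T(6)=4516, T(7)=-15278, T(8)=51686, T(9)=-174852, T(10)=591520, T(11)=-2001098, T(12)=6769666, T(13)=-22901616, T(14)=77475612, T(15)=-262098118, T(16)=886671582; answer 886671582
Step 3: R2 = 886671582; m = 3; -6*(3)^4 - 6*(3)^3 - 2*(3)^2 + 6*(3)^1 + 6 = (-486) + (-162) + (-18) + (18) + (6) = -642; answer -642
Step 4: R3 = -642; w = 88420; 88420 = 2^2 * 5 * 4421; sigma = (1 + 2 + 4) * (1 + 5) * (1 + 4421) = 7 * 6 * 4422 = 185724; answer 185724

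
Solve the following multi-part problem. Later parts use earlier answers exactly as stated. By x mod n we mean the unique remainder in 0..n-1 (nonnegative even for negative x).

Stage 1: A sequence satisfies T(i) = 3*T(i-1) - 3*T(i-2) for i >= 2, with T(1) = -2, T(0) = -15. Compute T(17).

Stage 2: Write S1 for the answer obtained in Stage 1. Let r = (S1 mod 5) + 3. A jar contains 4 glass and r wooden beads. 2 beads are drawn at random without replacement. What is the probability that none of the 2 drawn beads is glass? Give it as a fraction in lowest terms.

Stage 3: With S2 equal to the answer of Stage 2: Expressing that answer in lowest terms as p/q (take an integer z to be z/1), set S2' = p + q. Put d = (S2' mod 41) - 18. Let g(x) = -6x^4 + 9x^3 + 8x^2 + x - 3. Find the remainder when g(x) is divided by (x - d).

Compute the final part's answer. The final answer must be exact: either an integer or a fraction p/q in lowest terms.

-253641

Stage 1: T(2) = 3*(-2) - 3*(-15) = 39; iterating: T(2)=39, T(3)=123, T(4)=252, T(5)=387, T(6)=405, T(7)=54, T(8)=-1053, T(9)=-3321, T(10)=-6804, T(11)=-10449, T(12)=-10935, T(13)=-1458, T(14)=28431, T(15)=89667, T(16)=183708, T(17)=282123; answer 282123
Stage 2: S1 = 282123; r = 6; total draws C(10,2) = 45; favorable C(6,2) = 15; P = 1/3; answer 1/3
Stage 3: S2 = 1/3; threaded value p + q = 4; d = -14; remainder = value at the root: -6*(-14)^4 + 9*(-14)^3 + 8*(-14)^2 + 1*(-14)^1 - 3 = (-230496) + (-24696) + (1568) + (-14) + (-3) = -253641; answer -253641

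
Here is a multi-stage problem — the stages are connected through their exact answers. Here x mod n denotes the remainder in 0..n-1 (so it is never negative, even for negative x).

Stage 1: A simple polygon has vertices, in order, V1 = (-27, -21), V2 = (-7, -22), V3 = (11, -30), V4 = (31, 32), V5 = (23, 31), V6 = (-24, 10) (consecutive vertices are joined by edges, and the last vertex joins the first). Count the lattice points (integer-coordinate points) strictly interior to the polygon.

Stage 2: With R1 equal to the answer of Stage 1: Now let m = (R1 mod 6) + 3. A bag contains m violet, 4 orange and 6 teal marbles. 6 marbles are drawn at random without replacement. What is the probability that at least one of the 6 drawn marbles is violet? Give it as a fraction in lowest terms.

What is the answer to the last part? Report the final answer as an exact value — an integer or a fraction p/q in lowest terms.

Stage 1: cross terms: (-27*-22 - -7*-21)=447, (-7*-30 - 11*-22)=452, (11*32 - 31*-30)=1282, (31*31 - 23*32)=225, (23*10 - -24*31)=974, (-24*-21 - -27*10)=774; twice the area = |4154| = 4154; area = 2077; boundary points = 1 + 2 + 2 + 1 + 1 + 1 = 8; strictly interior points = area - boundary/2 + 1 = 2074; answer 2074
Stage 2: R1 = 2074; m = 7; total draws C(17,6) = 12376; complement C(10,6) = 210; favorable 12376 - 210 = 12166; P = 869/884; answer 869/884

869/884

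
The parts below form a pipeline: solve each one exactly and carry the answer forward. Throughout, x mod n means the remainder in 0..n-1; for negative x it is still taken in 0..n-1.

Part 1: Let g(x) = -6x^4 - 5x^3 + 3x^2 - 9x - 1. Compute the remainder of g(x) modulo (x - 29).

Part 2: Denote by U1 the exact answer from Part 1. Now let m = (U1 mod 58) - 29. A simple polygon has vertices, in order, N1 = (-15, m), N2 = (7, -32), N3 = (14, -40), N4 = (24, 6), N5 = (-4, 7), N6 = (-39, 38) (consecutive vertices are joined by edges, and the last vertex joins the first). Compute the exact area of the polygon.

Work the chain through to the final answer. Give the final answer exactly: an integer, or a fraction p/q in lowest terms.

Part 1: remainder = value at the root: -6*(29)^4 - 5*(29)^3 + 3*(29)^2 - 9*(29)^1 - 1 = (-4243686) + (-121945) + (2523) + (-261) + (-1) = -4363370; answer -4363370
Part 2: U1 = -4363370; m = -1; cross terms: (-15*-32 - 7*-1)=487, (7*-40 - 14*-32)=168, (14*6 - 24*-40)=1044, (24*7 - -4*6)=192, (-4*38 - -39*7)=121, (-39*-1 - -15*38)=609; twice the area = |2621| = 2621; area = 2621/2; answer 2621/2

2621/2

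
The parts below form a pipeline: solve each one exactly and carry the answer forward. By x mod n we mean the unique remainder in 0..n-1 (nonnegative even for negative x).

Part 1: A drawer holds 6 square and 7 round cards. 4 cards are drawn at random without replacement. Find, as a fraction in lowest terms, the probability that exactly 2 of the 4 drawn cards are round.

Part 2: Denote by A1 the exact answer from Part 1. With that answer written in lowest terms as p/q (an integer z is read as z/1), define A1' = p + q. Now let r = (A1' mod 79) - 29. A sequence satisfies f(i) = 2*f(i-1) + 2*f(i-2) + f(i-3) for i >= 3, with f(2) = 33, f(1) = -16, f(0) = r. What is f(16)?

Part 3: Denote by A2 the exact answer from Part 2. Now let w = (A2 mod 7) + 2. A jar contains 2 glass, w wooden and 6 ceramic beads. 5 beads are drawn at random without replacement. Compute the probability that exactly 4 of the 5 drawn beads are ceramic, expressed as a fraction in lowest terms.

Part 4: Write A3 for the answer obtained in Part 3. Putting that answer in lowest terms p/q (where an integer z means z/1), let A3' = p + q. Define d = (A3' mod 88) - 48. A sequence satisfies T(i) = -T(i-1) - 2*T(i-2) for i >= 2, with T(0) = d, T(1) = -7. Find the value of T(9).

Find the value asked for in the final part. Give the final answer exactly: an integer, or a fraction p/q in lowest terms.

-61

Part 1: total draws C(13,4) = 715; favorable C(7,2)*C(6,2) = 315; P = 63/143; answer 63/143
Part 2: A1 = 63/143; threaded value p + q = 206; r = 19; f(3) = 2*(33) + 2*(-16) + 1*(19) = 53; iterating: f(3)=53, f(4)=156, f(5)=451, f(6)=1267, f(7)=3592, f(8)=10169, f(9)=28789, f(10)=81508, f(11)=230763, f(12)=653331, f(13)=1849696, f(14)=5236817, f(15)=14826357, f(16)=41976044; answer 41976044
Part 3: A2 = 41976044; w = 7; total draws C(15,5) = 3003; favorable C(6,4)*C(9,1) = 135; P = 45/1001; answer 45/1001
Part 4: A3 = 45/1001; threaded value p + q = 1046; d = 30; T(2) = -1*(-7) - 2*(30) = -53; iterating: T(2)=-53, T(3)=67, T(4)=39, T(5)=-173, T(6)=95, T(7)=251, T(8)=-441, T(9)=-61; answer -61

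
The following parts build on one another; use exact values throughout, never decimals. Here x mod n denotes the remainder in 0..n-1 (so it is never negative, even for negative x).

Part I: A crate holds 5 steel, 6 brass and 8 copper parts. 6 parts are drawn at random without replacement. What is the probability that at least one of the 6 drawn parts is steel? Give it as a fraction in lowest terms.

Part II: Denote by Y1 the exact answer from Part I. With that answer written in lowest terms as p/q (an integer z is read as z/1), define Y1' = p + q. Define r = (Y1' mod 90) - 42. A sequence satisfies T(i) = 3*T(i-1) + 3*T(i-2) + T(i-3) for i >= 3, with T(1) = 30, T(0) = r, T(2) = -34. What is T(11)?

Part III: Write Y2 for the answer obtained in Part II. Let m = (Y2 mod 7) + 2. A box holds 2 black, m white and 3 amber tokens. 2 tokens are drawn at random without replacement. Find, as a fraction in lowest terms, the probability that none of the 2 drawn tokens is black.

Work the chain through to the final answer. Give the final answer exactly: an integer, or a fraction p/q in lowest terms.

Part I: total draws C(19,6) = 27132; complement C(14,6) = 3003; favorable 27132 - 3003 = 24129; P = 1149/1292; answer 1149/1292
Part II: Y1 = 1149/1292; threaded value p + q = 2441; r = -31; T(3) = 3*(-34) + 3*(30) + 1*(-31) = -43; iterating: T(3)=-43, T(4)=-201, T(5)=-766, T(6)=-2944, T(7)=-11331, T(8)=-43591, T(9)=-167710, T(10)=-645234, T(11)=-2482423; answer -2482423
Part III: Y2 = -2482423; m = 3; total draws C(8,2) = 28; favorable C(6,2) = 15; P = 15/28; answer 15/28

15/28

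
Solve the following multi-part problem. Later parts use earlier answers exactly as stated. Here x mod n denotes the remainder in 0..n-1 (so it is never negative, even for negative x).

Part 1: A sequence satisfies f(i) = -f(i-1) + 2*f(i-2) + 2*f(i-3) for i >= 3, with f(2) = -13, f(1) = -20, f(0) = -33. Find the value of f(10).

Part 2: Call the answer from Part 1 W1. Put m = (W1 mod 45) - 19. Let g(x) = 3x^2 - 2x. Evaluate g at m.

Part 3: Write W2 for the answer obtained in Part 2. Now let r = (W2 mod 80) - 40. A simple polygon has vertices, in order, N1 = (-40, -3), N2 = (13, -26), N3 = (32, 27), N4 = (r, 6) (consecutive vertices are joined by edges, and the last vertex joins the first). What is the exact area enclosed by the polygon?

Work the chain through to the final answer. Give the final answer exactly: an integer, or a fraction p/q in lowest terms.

Part 1: f(3) = -1*(-13) + 2*(-20) + 2*(-33) = -93; iterating: f(3)=-93, f(4)=27, f(5)=-239, f(6)=107, f(7)=-531, f(8)=267, f(9)=-1115, f(10)=587; answer 587
Part 2: W1 = 587; m = -17; 3*(-17)^2 - 2*(-17)^1 = (867) + (34) = 901; answer 901
Part 3: W2 = 901; r = -19; cross terms: (-40*-26 - 13*-3)=1079, (13*27 - 32*-26)=1183, (32*6 - -19*27)=705, (-19*-3 - -40*6)=297; twice the area = |3264| = 3264; area = 1632; answer 1632

1632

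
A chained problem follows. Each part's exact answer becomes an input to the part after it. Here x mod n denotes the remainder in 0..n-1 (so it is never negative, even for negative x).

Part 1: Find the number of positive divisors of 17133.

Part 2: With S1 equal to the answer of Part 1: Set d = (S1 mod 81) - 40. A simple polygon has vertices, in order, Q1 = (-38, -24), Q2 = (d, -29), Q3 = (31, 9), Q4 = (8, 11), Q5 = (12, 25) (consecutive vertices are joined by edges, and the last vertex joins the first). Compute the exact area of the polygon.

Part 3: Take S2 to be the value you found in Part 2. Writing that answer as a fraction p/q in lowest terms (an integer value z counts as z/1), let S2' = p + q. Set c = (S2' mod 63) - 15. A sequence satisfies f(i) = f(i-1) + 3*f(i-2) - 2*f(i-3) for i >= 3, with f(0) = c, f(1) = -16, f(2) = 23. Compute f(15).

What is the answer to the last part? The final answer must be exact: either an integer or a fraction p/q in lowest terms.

Part 1: 17133 = 3 * 5711; number of divisors = (1+1) * (1+1) = 4; answer 4
Part 2: S1 = 4; d = -36; cross terms: (-38*-29 - -36*-24)=238, (-36*9 - 31*-29)=575, (31*11 - 8*9)=269, (8*25 - 12*11)=68, (12*-24 - -38*25)=662; twice the area = |1812| = 1812; area = 906; answer 906
Part 3: S2 = 906; threaded value p + q = 907; c = 10; f(3) = 1*(23) + 3*(-16) - 2*(10) = -45; iterating: f(3)=-45, f(4)=56, f(5)=-125, f(6)=133, f(7)=-354, f(8)=295, f(9)=-1033, f(10)=560, f(11)=-3129, f(12)=617, f(13)=-9890, f(14)=-1781, f(15)=-32685; answer -32685

-32685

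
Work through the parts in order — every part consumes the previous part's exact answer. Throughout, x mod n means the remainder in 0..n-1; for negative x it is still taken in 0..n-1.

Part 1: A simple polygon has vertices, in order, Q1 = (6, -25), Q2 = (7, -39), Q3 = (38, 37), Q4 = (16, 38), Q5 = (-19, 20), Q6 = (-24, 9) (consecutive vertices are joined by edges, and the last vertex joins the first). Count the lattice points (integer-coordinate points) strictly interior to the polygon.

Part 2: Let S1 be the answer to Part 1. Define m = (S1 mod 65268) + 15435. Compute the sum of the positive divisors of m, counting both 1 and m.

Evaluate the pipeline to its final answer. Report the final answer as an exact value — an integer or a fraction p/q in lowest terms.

34224

Part 1: cross terms: (6*-39 - 7*-25)=-59, (7*37 - 38*-39)=1741, (38*38 - 16*37)=852, (16*20 - -19*38)=1042, (-19*9 - -24*20)=309, (-24*-25 - 6*9)=546; twice the area = |4431| = 4431; area = 4431/2; boundary points = 1 + 1 + 1 + 1 + 1 + 2 = 7; strictly interior points = area - boundary/2 + 1 = 2213; answer 2213
Part 2: S1 = 2213; m = 17648; 17648 = 2^4 * 1103; sigma = (1 + 2 + 4 + 8 + 16) * (1 + 1103) = 31 * 1104 = 34224; answer 34224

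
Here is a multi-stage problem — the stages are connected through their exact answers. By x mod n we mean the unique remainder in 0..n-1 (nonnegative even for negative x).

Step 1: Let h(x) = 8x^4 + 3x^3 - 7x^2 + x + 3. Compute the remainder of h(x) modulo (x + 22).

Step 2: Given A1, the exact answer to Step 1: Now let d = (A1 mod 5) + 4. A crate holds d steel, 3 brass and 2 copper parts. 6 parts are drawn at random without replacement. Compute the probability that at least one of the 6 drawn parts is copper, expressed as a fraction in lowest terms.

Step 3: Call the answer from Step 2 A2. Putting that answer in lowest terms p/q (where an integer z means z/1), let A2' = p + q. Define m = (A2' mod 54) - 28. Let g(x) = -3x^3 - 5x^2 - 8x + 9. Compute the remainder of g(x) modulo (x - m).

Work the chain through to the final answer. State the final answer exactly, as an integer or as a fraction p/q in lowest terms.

Step 1: remainder = value at the root: 8*(-22)^4 + 3*(-22)^3 - 7*(-22)^2 + 1*(-22)^1 + 3 = (1874048) + (-31944) + (-3388) + (-22) + (3) = 1838697; answer 1838697
Step 2: A1 = 1838697; d = 6; total draws C(11,6) = 462; complement C(9,6) = 84; favorable 462 - 84 = 378; P = 9/11; answer 9/11
Step 3: A2 = 9/11; threaded value p + q = 20; m = -8; remainder = value at the root: -3*(-8)^3 - 5*(-8)^2 - 8*(-8)^1 + 9 = (1536) + (-320) + (64) + (9) = 1289; answer 1289

1289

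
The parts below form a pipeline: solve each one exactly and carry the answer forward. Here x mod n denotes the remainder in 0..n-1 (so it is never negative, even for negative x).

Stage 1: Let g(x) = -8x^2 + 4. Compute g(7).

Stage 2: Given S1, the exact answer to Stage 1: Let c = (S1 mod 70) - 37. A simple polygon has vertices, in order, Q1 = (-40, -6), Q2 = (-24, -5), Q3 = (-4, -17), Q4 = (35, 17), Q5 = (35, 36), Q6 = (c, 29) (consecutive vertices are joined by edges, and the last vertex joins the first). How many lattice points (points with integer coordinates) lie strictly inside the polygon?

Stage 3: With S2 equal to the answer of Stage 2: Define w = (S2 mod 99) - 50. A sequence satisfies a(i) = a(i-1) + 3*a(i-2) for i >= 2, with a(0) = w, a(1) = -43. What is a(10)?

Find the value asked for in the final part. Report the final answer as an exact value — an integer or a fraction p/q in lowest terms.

-124513

Stage 1: -8*(7)^2 + 4 = (-392) + (4) = -388; answer -388
Stage 2: S1 = -388; c = -5; cross terms: (-40*-5 - -24*-6)=56, (-24*-17 - -4*-5)=388, (-4*17 - 35*-17)=527, (35*36 - 35*17)=665, (35*29 - -5*36)=1195, (-5*-6 - -40*29)=1190; twice the area = |4021| = 4021; area = 4021/2; boundary points = 1 + 4 + 1 + 19 + 1 + 35 = 61; strictly interior points = area - boundary/2 + 1 = 1981; answer 1981
Stage 3: S2 = 1981; w = -49; a(2) = 1*(-43) + 3*(-49) = -190; iterating: a(2)=-190, a(3)=-319, a(4)=-889, a(5)=-1846, a(6)=-4513, a(7)=-10051, a(8)=-23590, a(9)=-53743, a(10)=-124513; answer -124513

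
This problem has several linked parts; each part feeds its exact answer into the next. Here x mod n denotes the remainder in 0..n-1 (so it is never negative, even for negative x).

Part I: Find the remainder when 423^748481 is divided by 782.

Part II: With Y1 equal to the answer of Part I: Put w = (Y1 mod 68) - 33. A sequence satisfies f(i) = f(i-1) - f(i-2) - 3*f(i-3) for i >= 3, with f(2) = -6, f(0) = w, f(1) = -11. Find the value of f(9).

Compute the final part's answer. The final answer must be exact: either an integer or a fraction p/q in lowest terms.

Part I: squarings mod 782: 423^1=423, 423^2=633, 423^4=305, 423^8=749, 423^16=307, 423^32=409, 423^64=715, 423^128=579, 423^256=545, 423^512=647, 423^1024=239, 423^2048=35, 423^4096=443, 423^8192=749, 423^16384=307, 423^32768=409, 423^65536=715, 423^131072=579, 423^262144=545, 423^524288=647; 423^748481 = 423^1 * 423^64 * 423^128 * 423^256 * 423^512 * 423^2048 * 423^8192 * 423^16384 * 423^65536 * 423^131072 * 423^524288 = 151 (mod 782); answer 151
Part II: Y1 = 151; w = -18; f(3) = 1*(-6) - 1*(-11) - 3*(-18) = 59; iterating: f(3)=59, f(4)=98, f(5)=57, f(6)=-218, f(7)=-569, f(8)=-522, f(9)=701; answer 701

701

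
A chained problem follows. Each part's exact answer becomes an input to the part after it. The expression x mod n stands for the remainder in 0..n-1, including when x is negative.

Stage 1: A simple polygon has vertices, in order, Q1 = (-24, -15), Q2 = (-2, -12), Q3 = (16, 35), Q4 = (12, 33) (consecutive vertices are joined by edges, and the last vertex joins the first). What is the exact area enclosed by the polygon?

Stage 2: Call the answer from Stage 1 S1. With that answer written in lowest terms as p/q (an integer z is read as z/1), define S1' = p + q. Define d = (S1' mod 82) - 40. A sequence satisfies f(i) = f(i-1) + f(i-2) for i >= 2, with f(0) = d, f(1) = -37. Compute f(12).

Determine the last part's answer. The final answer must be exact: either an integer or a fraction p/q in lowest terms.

-3637

Stage 1: cross terms: (-24*-12 - -2*-15)=258, (-2*35 - 16*-12)=122, (16*33 - 12*35)=108, (12*-15 - -24*33)=612; twice the area = |1100| = 1100; area = 550; answer 550
Stage 2: S1 = 550; threaded value p + q = 551; d = 19; f(2) = 1*(-37) + 1*(19) = -18; iterating: f(2)=-18, f(3)=-55, f(4)=-73, f(5)=-128, f(6)=-201, f(7)=-329, f(8)=-530, f(9)=-859, f(10)=-1389, f(11)=-2248, f(12)=-3637; answer -3637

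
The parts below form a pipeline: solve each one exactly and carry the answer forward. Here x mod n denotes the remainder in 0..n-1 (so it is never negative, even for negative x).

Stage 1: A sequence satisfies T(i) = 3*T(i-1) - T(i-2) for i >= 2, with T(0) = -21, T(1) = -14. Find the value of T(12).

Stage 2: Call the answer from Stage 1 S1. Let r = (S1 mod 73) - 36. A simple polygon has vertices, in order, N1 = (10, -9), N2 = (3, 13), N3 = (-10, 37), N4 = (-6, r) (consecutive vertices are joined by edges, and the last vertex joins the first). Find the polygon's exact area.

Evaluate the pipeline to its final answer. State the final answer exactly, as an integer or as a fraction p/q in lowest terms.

Stage 1: T(2) = 3*(-14) - 1*(-21) = -21; iterating: T(2)=-21, T(3)=-49, T(4)=-126, T(5)=-329, T(6)=-861, T(7)=-2254, T(8)=-5901, T(9)=-15449, T(10)=-40446, T(11)=-105889, T(12)=-277221; answer -277221
Stage 2: S1 = -277221; r = -3; cross terms: (10*13 - 3*-9)=157, (3*37 - -10*13)=241, (-10*-3 - -6*37)=252, (-6*-9 - 10*-3)=84; twice the area = |734| = 734; area = 367; answer 367

367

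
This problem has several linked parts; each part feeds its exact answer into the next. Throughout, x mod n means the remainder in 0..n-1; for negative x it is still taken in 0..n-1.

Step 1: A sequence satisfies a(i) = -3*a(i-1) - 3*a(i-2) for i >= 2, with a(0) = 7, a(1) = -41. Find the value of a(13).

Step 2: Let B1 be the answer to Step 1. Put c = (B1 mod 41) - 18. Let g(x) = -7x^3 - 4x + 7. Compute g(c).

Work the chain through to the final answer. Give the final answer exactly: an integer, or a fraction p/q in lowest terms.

40903

Step 1: a(2) = -3*(-41) - 3*(7) = 102; iterating: a(2)=102, a(3)=-183, a(4)=243, a(5)=-180, a(6)=-189, a(7)=1107, a(8)=-2754, a(9)=4941, a(10)=-6561, a(11)=4860, a(12)=5103, a(13)=-29889; answer -29889
Step 2: B1 = -29889; c = -18; -7*(-18)^3 - 4*(-18)^1 + 7 = (40824) + (72) + (7) = 40903; answer 40903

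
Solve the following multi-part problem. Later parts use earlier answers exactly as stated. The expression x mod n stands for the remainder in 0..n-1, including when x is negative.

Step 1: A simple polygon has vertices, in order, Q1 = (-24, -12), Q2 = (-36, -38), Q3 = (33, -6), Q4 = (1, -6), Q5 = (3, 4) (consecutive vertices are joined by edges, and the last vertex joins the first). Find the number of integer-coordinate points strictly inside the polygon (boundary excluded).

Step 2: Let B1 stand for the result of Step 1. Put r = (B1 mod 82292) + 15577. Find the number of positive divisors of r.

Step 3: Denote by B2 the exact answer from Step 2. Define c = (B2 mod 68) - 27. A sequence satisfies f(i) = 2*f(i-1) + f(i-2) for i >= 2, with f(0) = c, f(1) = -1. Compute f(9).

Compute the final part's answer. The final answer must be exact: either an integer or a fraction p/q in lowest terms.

-9553

Step 1: cross terms: (-24*-38 - -36*-12)=480, (-36*-6 - 33*-38)=1470, (33*-6 - 1*-6)=-192, (1*4 - 3*-6)=22, (3*-12 - -24*4)=60; twice the area = |1840| = 1840; area = 920; boundary points = 2 + 1 + 32 + 2 + 1 = 38; strictly interior points = area - boundary/2 + 1 = 902; answer 902
Step 2: B1 = 902; r = 16479; 16479 = 3^2 * 1831; number of divisors = (2+1) * (1+1) = 6; answer 6
Step 3: B2 = 6; c = -21; f(2) = 2*(-1) + 1*(-21) = -23; iterating: f(2)=-23, f(3)=-47, f(4)=-117, f(5)=-281, f(6)=-679, f(7)=-1639, f(8)=-3957, f(9)=-9553; answer -9553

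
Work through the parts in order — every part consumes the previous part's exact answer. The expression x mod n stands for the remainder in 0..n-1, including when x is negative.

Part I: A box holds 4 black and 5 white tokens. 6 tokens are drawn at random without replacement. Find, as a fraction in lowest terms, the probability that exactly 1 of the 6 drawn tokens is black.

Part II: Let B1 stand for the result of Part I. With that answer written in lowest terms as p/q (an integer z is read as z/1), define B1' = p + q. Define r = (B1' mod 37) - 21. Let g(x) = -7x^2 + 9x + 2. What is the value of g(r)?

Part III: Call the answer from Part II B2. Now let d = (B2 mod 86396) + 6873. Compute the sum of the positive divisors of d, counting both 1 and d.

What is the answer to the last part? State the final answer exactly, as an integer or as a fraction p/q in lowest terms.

Part I: total draws C(9,6) = 84; favorable C(4,1)*C(5,5) = 4; P = 1/21; answer 1/21
Part II: B1 = 1/21; threaded value p + q = 22; r = 1; -7*(1)^2 + 9*(1)^1 + 2 = (-7) + (9) + (2) = 4; answer 4
Part III: B2 = 4; d = 6877; 6877 = 13 * 23^2; sigma = (1 + 13) * (1 + 23 + 529) = 14 * 553 = 7742; answer 7742

7742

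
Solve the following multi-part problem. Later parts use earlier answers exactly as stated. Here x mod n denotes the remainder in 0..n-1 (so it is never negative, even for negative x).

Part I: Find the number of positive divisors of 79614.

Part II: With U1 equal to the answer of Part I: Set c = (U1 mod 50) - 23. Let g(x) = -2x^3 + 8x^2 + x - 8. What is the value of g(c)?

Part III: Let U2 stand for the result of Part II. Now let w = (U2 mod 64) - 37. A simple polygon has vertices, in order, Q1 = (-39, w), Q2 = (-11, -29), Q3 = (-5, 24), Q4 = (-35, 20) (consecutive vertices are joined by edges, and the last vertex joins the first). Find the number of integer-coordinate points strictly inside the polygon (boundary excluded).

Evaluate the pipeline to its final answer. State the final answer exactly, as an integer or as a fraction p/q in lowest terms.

Part I: 79614 = 2 * 3^2 * 4423; number of divisors = (1+1) * (2+1) * (1+1) = 12; answer 12
Part II: U1 = 12; c = -11; -2*(-11)^3 + 8*(-11)^2 + 1*(-11)^1 - 8 = (2662) + (968) + (-11) + (-8) = 3611; answer 3611
Part III: U2 = 3611; w = -10; cross terms: (-39*-29 - -11*-10)=1021, (-11*24 - -5*-29)=-409, (-5*20 - -35*24)=740, (-35*-10 - -39*20)=1130; twice the area = |2482| = 2482; area = 1241; boundary points = 1 + 1 + 2 + 2 = 6; strictly interior points = area - boundary/2 + 1 = 1239; answer 1239

1239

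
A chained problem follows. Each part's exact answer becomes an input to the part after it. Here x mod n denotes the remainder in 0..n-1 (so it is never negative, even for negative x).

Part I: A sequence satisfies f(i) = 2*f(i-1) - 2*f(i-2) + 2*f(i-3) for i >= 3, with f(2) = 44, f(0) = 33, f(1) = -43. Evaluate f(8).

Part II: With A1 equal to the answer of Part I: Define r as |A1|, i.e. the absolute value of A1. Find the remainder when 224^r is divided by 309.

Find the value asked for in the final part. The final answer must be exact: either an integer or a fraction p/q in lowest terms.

Part I: f(3) = 2*(44) - 2*(-43) + 2*(33) = 240; iterating: f(3)=240, f(4)=306, f(5)=220, f(6)=308, f(7)=788, f(8)=1400; answer 1400
Part II: A1 = 1400; r = 1400; squarings mod 309: 224^1=224, 224^2=118, 224^4=19, 224^8=52, 224^16=232, 224^32=58, 224^64=274, 224^128=298, 224^256=121, 224^512=118, 224^1024=19; 224^1400 = 224^8 * 224^16 * 224^32 * 224^64 * 224^256 * 224^1024 = 304 (mod 309); answer 304

304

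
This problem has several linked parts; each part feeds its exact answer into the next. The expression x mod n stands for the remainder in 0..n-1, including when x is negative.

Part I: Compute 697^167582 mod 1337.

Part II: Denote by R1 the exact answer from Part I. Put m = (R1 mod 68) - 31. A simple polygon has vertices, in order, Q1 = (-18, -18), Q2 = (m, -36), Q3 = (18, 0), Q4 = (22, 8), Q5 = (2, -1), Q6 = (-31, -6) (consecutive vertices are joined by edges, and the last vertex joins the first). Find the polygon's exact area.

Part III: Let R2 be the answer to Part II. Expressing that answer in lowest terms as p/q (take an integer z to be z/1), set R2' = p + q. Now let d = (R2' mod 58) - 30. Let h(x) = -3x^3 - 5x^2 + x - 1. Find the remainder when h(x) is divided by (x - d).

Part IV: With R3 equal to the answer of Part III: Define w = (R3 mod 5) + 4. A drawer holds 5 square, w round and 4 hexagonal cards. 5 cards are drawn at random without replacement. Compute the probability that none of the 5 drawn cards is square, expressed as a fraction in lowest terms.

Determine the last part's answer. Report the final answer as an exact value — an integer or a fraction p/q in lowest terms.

9/143

Part I: squarings mod 1337: 697^1=697, 697^2=478, 697^4=1194, 697^8=394, 697^16=144, 697^32=681, 697^64=1159, 697^128=933, 697^256=102, 697^512=1045, 697^1024=1033, 697^2048=163, 697^4096=1166, 697^8192=1164, 697^16384=515, 697^32768=499, 697^65536=319, 697^131072=149; 697^167582 = 697^2 * 697^4 * 697^8 * 697^16 * 697^128 * 697^512 * 697^1024 * 697^2048 * 697^32768 * 697^131072 = 478 (mod 1337); answer 478
Part II: R1 = 478; m = -29; cross terms: (-18*-36 - -29*-18)=126, (-29*0 - 18*-36)=648, (18*8 - 22*0)=144, (22*-1 - 2*8)=-38, (2*-6 - -31*-1)=-43, (-31*-18 - -18*-6)=450; twice the area = |1287| = 1287; area = 1287/2; answer 1287/2
Part III: R2 = 1287/2; threaded value p + q = 1289; d = -17; remainder = value at the root: -3*(-17)^3 - 5*(-17)^2 + 1*(-17)^1 - 1 = (14739) + (-1445) + (-17) + (-1) = 13276; answer 13276
Part IV: R3 = 13276; w = 5; total draws C(14,5) = 2002; favorable C(9,5) = 126; P = 9/143; answer 9/143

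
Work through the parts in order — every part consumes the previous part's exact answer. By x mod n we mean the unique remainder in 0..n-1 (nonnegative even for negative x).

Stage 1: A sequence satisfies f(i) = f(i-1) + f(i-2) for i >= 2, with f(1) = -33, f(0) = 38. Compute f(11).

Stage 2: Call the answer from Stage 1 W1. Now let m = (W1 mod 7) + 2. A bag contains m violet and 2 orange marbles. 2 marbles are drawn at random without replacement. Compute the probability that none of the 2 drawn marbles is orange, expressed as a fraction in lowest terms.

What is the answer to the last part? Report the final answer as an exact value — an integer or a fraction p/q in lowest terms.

Stage 1: f(2) = 1*(-33) + 1*(38) = 5; iterating: f(2)=5, f(3)=-28, f(4)=-23, f(5)=-51, f(6)=-74, f(7)=-125, f(8)=-199, f(9)=-324, f(10)=-523, f(11)=-847; answer -847
Stage 2: W1 = -847; m = 2; total draws C(4,2) = 6; favorable C(2,2) = 1; P = 1/6; answer 1/6

1/6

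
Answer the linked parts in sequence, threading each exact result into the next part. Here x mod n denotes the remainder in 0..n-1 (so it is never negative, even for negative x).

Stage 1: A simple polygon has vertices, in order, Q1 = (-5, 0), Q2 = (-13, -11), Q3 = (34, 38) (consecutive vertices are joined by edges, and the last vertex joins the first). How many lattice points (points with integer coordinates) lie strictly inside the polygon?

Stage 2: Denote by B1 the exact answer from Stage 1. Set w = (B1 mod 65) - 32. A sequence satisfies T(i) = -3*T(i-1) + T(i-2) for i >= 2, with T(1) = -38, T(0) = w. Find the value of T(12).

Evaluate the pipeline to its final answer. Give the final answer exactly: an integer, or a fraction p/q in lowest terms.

Stage 1: cross terms: (-5*-11 - -13*0)=55, (-13*38 - 34*-11)=-120, (34*0 - -5*38)=190; twice the area = |125| = 125; area = 125/2; boundary points = 1 + 1 + 1 = 3; strictly interior points = area - boundary/2 + 1 = 62; answer 62
Stage 2: B1 = 62; w = 30; T(2) = -3*(-38) + 1*(30) = 144; iterating: T(2)=144, T(3)=-470, T(4)=1554, T(5)=-5132, T(6)=16950, T(7)=-55982, T(8)=184896, T(9)=-610670, T(10)=2016906, T(11)=-6661388, T(12)=22001070; answer 22001070

22001070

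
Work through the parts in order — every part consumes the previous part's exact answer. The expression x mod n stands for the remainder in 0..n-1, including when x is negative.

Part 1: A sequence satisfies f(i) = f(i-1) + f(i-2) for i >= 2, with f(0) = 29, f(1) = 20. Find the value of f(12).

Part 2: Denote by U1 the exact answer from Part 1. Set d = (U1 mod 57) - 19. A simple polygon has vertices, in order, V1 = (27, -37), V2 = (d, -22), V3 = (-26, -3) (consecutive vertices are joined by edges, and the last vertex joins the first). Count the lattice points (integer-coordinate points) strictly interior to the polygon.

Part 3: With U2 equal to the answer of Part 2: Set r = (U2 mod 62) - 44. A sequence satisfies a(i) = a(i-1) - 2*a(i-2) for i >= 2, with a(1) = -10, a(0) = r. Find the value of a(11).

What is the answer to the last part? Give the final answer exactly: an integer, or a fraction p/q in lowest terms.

Part 1: f(2) = 1*(20) + 1*(29) = 49; iterating: f(2)=49, f(3)=69, f(4)=118, f(5)=187, f(6)=305, f(7)=492, f(8)=797, f(9)=1289, f(10)=2086, f(11)=3375, f(12)=5461; answer 5461
Part 2: U1 = 5461; d = 27; cross terms: (27*-22 - 27*-37)=405, (27*-3 - -26*-22)=-653, (-26*-37 - 27*-3)=1043; twice the area = |795| = 795; area = 795/2; boundary points = 15 + 1 + 1 = 17; strictly interior points = area - boundary/2 + 1 = 390; answer 390
Part 3: U2 = 390; r = -26; a(2) = 1*(-10) - 2*(-26) = 42; iterating: a(2)=42, a(3)=62, a(4)=-22, a(5)=-146, a(6)=-102, a(7)=190, a(8)=394, a(9)=14, a(10)=-774, a(11)=-802; answer -802

-802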